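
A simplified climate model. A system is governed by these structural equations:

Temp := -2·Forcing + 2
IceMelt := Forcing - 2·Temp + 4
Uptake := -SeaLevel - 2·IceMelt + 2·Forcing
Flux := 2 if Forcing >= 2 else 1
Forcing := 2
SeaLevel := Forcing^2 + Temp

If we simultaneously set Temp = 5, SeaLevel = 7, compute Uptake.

5

The joint intervention fixes Temp = 5, SeaLevel = 7, removing each variable's own equation.
IceMelt = Forcing - 2·Temp + 4  [with Forcing=2, Temp=5]  = -4
Uptake = -SeaLevel - 2·IceMelt + 2·Forcing  [with SeaLevel=7, IceMelt=-4, Forcing=2]  = 5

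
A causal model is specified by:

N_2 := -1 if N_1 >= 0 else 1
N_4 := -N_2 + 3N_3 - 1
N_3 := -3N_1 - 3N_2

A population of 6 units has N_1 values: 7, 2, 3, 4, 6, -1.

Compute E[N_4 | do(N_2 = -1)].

Under do(N_2=-1), N_2's equation is replaced by N_2=-1 for every unit. Per-unit N_4: -54, -9, -18, -27, -45, 18. Mean = -22.5.

-22.5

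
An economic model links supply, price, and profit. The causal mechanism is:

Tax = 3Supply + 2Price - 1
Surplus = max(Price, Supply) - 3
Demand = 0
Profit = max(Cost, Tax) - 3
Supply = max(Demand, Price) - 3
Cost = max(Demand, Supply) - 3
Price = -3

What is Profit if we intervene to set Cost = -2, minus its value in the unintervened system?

Under do(Cost=-2), the mechanism Cost = max(Demand, Supply) - 3 is discarded; Cost is fixed at -2.
Supply = max(Demand, Price) - 3  [with Demand=0, Price=-3]  = -3
Tax = 3Supply + 2Price - 1  [with Supply=-3, Price=-3]  = -16
Profit = max(Cost, Tax) - 3  [with Cost=-2, Tax=-16]  = -5
Without intervention: Supply = max(Demand, Price) - 3  [with Demand=0, Price=-3]  = -3; Cost = max(Demand, Supply) - 3  [with Demand=0, Supply=-3]  = -3; Tax = 3Supply + 2Price - 1  [with Supply=-3, Price=-3]  = -16; Profit = max(Cost, Tax) - 3  [with Cost=-3, Tax=-16]  = -6.
Change = -5 − (-6) = 1.

1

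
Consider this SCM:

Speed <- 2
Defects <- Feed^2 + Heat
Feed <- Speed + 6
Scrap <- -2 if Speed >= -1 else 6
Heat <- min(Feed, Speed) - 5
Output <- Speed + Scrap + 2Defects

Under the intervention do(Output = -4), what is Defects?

61

do(Output=-4) replaces the equation Output <- Speed + Scrap + 2Defects with the constant Output = -4.
No directed path runs from Output to Defects, so Defects keeps its natural value.
Feed = Speed + 6  [with Speed=2]  = 8
Heat = min(Feed, Speed) - 5  [with Feed=8, Speed=2]  = -3
Defects = Feed^2 + Heat  [with Feed=8, Heat=-3]  = 61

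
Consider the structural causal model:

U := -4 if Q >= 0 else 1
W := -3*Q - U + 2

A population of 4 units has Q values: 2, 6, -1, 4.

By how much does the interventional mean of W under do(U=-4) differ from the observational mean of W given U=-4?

Under do(U=-4), U's equation is replaced by U=-4 for every unit. Per-unit W: 0, -12, 9, -6. Mean = -2.25.
E[W|U=-4] averages over only the 3 units with U=-4 (Q = 2, 6, 4): W = 0, -12, -6, mean -6.
Difference = -2.25 − (-6) = 3.75.

3.75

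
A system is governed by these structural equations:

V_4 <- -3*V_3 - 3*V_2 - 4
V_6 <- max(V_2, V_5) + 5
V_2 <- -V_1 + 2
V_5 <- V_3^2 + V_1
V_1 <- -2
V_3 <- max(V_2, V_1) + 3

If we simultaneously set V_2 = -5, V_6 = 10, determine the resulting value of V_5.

Setting V_2 = -5, V_6 = 10 by intervention discards those variables' equations.
V_3 = max(V_2, V_1) + 3  [with V_2=-5, V_1=-2]  = 1
V_5 = V_3^2 + V_1  [with V_3=1, V_1=-2]  = -1

-1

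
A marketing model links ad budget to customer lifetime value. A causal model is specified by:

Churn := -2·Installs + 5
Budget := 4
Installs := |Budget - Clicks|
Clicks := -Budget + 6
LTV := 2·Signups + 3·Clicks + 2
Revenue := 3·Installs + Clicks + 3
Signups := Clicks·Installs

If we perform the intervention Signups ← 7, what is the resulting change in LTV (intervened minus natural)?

6

The intervention breaks the incoming arrows to Signups: Signups := Clicks·Installs no longer applies, and Signups = 7.
Clicks = -Budget + 6  [with Budget=4]  = 2
LTV = 2·Signups + 3·Clicks + 2  [with Signups=7, Clicks=2]  = 22
Without intervention: Clicks = -Budget + 6  [with Budget=4]  = 2; Installs = |Budget - Clicks|  [with Budget=4, Clicks=2]  = 2; Signups = Clicks·Installs  [with Clicks=2, Installs=2]  = 4; LTV = 2·Signups + 3·Clicks + 2  [with Signups=4, Clicks=2]  = 16.
Change = 22 − 16 = 6.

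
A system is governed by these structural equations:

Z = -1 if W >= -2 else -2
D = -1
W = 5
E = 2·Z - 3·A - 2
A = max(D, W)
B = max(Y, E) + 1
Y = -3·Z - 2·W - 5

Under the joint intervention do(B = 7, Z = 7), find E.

Setting B = 7, Z = 7 by intervention discards those variables' equations.
A = max(D, W)  [with D=-1, W=5]  = 5
E = 2·Z - 3·A - 2  [with Z=7, A=5]  = -3

-3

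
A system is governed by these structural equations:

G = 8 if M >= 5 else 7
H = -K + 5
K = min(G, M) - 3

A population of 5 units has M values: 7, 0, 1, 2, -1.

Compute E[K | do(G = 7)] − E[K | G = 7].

Every unit gets G=7 under the intervention. K values become 4, -3, -2, -1, -4; E[K|do(G=7)] = -1.2.
Conditioning on G=7 selects the 4 unit(s) with M ∈ {0, 1, 2, -1}. Their K values: -3, -2, -1, -4. Mean = -2.5.
Difference = -1.2 − (-2.5) = 1.3.

1.3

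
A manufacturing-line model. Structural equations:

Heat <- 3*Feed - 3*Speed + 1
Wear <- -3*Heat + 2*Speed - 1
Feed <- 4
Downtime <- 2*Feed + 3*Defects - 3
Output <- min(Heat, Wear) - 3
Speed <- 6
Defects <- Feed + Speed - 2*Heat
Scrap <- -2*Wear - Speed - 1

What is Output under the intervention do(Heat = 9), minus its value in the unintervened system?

The intervention breaks the incoming arrows to Heat: Heat <- 3*Feed - 3*Speed + 1 no longer applies, and Heat = 9.
Wear = -3*Heat + 2*Speed - 1  [with Heat=9, Speed=6]  = -16
Output = min(Heat, Wear) - 3  [with Heat=9, Wear=-16]  = -19
Without intervention: Heat = 3*Feed - 3*Speed + 1  [with Feed=4, Speed=6]  = -5; Wear = -3*Heat + 2*Speed - 1  [with Heat=-5, Speed=6]  = 26; Output = min(Heat, Wear) - 3  [with Heat=-5, Wear=26]  = -8.
Change = -19 − (-8) = -11.

-11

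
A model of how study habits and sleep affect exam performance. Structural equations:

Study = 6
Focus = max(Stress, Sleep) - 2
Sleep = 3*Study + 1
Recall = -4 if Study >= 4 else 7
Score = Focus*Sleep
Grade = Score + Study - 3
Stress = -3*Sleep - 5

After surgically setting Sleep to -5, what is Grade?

-37

Under do(Sleep=-5), the mechanism Sleep = 3*Study + 1 is discarded; Sleep is fixed at -5.
Stress = -3*Sleep - 5  [with Sleep=-5]  = 10
Focus = max(Stress, Sleep) - 2  [with Stress=10, Sleep=-5]  = 8
Score = Focus*Sleep  [with Focus=8, Sleep=-5]  = -40
Grade = Score + Study - 3  [with Score=-40, Study=6]  = -37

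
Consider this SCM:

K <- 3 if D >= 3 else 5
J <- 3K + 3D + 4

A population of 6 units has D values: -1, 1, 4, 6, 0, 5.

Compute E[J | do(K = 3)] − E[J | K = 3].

do(K=3) breaks K's dependence on D. With K=3 fixed, J across the units is 10, 16, 25, 31, 13, 28, mean 20.5.
E[J|K=3] averages over only the 3 units with K=3 (D = 4, 6, 5): J = 25, 31, 28, mean 28.
Difference = 20.5 − 28 = -7.5.

-7.5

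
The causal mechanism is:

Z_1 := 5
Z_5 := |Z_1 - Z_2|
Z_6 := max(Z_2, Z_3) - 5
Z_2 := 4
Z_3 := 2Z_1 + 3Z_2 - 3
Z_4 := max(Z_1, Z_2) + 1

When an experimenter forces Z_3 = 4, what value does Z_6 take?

The intervention breaks the incoming arrows to Z_3: Z_3 := 2Z_1 + 3Z_2 - 3 no longer applies, and Z_3 = 4.
Z_6 = max(Z_2, Z_3) - 5  [with Z_2=4, Z_3=4]  = -1

-1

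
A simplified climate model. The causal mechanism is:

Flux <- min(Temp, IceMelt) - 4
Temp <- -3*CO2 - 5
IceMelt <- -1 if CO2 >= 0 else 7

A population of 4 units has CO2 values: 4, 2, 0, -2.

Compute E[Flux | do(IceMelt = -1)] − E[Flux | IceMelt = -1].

do(IceMelt=-1) breaks IceMelt's dependence on CO2. With IceMelt=-1 fixed, Flux across the units is -21, -15, -9, -5, mean -12.5.
Conditioning on IceMelt=-1 selects the 3 unit(s) with CO2 ∈ {4, 2, 0}. Their Flux values: -21, -15, -9. Mean = -15.
Difference = -12.5 − (-15) = 2.5.

2.5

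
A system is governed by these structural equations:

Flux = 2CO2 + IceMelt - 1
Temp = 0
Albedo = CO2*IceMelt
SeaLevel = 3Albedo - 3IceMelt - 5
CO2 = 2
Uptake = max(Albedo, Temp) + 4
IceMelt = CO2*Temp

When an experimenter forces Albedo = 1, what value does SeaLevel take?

Intervening sets Albedo = 1 and removes its equation (Albedo = CO2*IceMelt).
IceMelt = CO2*Temp  [with CO2=2, Temp=0]  = 0
SeaLevel = 3Albedo - 3IceMelt - 5  [with Albedo=1, IceMelt=0]  = -2

-2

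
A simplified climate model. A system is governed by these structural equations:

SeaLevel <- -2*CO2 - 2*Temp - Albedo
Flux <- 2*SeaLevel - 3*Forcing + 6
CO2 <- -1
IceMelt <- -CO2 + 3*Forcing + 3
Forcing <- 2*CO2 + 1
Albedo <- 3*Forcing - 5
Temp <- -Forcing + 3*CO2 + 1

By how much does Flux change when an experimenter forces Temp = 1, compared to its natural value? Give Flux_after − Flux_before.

The intervention breaks the incoming arrows to Temp: Temp <- -Forcing + 3*CO2 + 1 no longer applies, and Temp = 1.
Forcing = 2*CO2 + 1  [with CO2=-1]  = -1
Albedo = 3*Forcing - 5  [with Forcing=-1]  = -8
SeaLevel = -2*CO2 - 2*Temp - Albedo  [with CO2=-1, Temp=1, Albedo=-8]  = 8
Flux = 2*SeaLevel - 3*Forcing + 6  [with SeaLevel=8, Forcing=-1]  = 25
Without intervention: Forcing = 2*CO2 + 1  [with CO2=-1]  = -1; Temp = -Forcing + 3*CO2 + 1  [with Forcing=-1, CO2=-1]  = -1; Albedo = 3*Forcing - 5  [with Forcing=-1]  = -8; SeaLevel = -2*CO2 - 2*Temp - Albedo  [with CO2=-1, Temp=-1, Albedo=-8]  = 12; Flux = 2*SeaLevel - 3*Forcing + 6  [with SeaLevel=12, Forcing=-1]  = 33.
Change = 25 − 33 = -8.

-8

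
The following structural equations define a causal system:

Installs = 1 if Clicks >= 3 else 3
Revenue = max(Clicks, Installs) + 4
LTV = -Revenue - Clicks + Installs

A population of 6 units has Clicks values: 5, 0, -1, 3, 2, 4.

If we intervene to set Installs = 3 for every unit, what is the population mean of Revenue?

The intervention sets Installs=3 in all 6 units regardless of Clicks. Recomputing Revenue per unit gives 9, 7, 7, 7, 7, 8; average 7.5.

7.5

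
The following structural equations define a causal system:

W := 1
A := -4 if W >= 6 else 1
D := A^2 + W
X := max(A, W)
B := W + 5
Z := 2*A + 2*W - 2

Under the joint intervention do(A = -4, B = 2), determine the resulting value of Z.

Setting A = -4, B = 2 by intervention discards those variables' equations.
Z = 2*A + 2*W - 2  [with A=-4, W=1]  = -8

-8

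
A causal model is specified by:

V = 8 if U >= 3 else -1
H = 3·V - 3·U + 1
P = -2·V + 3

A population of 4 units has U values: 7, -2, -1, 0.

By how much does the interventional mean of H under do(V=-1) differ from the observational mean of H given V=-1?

-6

Every unit gets V=-1 under the intervention. H values become -23, 4, 1, -2; E[H|do(V=-1)] = -5.
E[H|V=-1] averages over only the 3 units with V=-1 (U = -2, -1, 0): H = 4, 1, -2, mean 1.
Difference = -5 − 1 = -6.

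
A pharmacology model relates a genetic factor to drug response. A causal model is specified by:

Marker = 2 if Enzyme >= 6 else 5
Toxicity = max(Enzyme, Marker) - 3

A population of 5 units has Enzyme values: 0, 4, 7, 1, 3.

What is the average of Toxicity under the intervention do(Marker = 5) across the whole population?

2.4

Every unit gets Marker=5 under the intervention. Toxicity values become 2, 2, 4, 2, 2; E[Toxicity|do(Marker=5)] = 2.4.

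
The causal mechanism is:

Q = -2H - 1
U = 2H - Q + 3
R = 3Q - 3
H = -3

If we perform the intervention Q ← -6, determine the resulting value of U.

The intervention breaks the incoming arrows to Q: Q = -2H - 1 no longer applies, and Q = -6.
U = 2H - Q + 3  [with H=-3, Q=-6]  = 3

3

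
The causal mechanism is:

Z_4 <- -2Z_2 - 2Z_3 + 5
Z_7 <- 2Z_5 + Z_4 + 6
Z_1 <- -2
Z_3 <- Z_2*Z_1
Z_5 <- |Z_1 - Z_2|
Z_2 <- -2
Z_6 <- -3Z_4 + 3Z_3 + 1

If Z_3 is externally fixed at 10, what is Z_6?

64

The intervention breaks the incoming arrows to Z_3: Z_3 <- Z_2*Z_1 no longer applies, and Z_3 = 10.
Z_4 = -2Z_2 - 2Z_3 + 5  [with Z_2=-2, Z_3=10]  = -11
Z_6 = -3Z_4 + 3Z_3 + 1  [with Z_4=-11, Z_3=10]  = 64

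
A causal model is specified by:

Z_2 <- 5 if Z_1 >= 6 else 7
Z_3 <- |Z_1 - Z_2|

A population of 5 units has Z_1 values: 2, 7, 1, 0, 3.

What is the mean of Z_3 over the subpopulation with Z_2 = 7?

Observing Z_2=7 restricts to units where Z_2's equation naturally yields 7: Z_1 ∈ {2, 1, 0, 3}. In that subpopulation Z_3 = 5, 6, 7, 4, mean 5.5.

5.5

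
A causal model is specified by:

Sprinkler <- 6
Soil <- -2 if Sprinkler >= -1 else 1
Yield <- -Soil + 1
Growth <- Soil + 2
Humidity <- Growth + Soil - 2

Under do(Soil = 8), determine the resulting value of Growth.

The intervention breaks the incoming arrows to Soil: Soil <- -2 if Sprinkler >= -1 else 1 no longer applies, and Soil = 8.
Growth = Soil + 2  [with Soil=8]  = 10

10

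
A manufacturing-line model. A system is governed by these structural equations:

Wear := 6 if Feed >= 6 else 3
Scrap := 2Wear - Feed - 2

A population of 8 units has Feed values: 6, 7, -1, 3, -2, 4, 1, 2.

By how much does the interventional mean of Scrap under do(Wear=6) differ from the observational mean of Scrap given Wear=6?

do(Wear=6) breaks Wear's dependence on Feed. With Wear=6 fixed, Scrap across the units is 4, 3, 11, 7, 12, 6, 9, 8, mean 7.5.
E[Scrap|Wear=6] averages over only the 2 units with Wear=6 (Feed = 6, 7): Scrap = 4, 3, mean 3.5.
Difference = 7.5 − 3.5 = 4.

4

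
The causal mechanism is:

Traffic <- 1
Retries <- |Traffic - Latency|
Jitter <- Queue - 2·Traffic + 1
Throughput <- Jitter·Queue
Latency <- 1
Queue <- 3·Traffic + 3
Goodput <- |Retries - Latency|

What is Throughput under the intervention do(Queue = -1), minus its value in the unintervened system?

The intervention breaks the incoming arrows to Queue: Queue <- 3·Traffic + 3 no longer applies, and Queue = -1.
Jitter = Queue - 2·Traffic + 1  [with Queue=-1, Traffic=1]  = -2
Throughput = Jitter·Queue  [with Jitter=-2, Queue=-1]  = 2
Without intervention: Queue = 3·Traffic + 3  [with Traffic=1]  = 6; Jitter = Queue - 2·Traffic + 1  [with Queue=6, Traffic=1]  = 5; Throughput = Jitter·Queue  [with Jitter=5, Queue=6]  = 30.
Change = 2 − 30 = -28.

-28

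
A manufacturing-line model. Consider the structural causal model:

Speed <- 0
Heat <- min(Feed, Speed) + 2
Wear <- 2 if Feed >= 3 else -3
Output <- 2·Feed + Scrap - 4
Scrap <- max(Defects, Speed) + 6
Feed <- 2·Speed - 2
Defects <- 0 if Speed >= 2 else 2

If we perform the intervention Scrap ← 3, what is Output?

Intervening sets Scrap = 3 and removes its equation (Scrap <- max(Defects, Speed) + 6).
Feed = 2·Speed - 2  [with Speed=0]  = -2
Output = 2·Feed + Scrap - 4  [with Feed=-2, Scrap=3]  = -5

-5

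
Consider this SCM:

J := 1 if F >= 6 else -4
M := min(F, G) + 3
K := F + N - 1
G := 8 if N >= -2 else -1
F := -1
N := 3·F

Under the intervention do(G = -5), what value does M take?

The intervention breaks the incoming arrows to G: G := 8 if N >= -2 else -1 no longer applies, and G = -5.
M = min(F, G) + 3  [with F=-1, G=-5]  = -2

-2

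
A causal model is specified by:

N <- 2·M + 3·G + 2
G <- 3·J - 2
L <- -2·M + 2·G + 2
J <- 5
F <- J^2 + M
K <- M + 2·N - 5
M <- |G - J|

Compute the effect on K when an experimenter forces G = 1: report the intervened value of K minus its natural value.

-92

Under do(G=1), the mechanism G <- 3·J - 2 is discarded; G is fixed at 1.
M = |G - J|  [with G=1, J=5]  = 4
N = 2·M + 3·G + 2  [with M=4, G=1]  = 13
K = M + 2·N - 5  [with M=4, N=13]  = 25
Without intervention: G = 3·J - 2  [with J=5]  = 13; M = |G - J|  [with G=13, J=5]  = 8; N = 2·M + 3·G + 2  [with M=8, G=13]  = 57; K = M + 2·N - 5  [with M=8, N=57]  = 117.
Change = 25 − 117 = -92.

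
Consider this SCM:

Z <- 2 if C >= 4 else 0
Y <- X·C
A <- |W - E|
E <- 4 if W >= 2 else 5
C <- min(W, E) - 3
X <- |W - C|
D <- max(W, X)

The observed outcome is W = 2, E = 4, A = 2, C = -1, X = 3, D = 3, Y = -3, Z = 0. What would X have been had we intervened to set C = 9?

7

Intervening sets C = 9 and removes its equation (C <- min(W, E) - 3).
X = |W - C|  [with W=2, C=9]  = 7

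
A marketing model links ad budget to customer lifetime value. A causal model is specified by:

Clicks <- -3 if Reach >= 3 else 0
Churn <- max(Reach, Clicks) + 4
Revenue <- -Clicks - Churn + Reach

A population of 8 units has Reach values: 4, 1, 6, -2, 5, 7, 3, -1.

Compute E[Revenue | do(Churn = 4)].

0.75

Every unit gets Churn=4 under the intervention. Revenue values become 3, -3, 5, -6, 4, 6, 2, -5; E[Revenue|do(Churn=4)] = 0.75.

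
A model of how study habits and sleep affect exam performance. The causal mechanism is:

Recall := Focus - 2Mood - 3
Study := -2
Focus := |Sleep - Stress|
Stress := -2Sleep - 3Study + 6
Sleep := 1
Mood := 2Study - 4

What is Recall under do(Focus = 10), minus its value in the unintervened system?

Under do(Focus=10), the mechanism Focus := |Sleep - Stress| is discarded; Focus is fixed at 10.
Mood = 2Study - 4  [with Study=-2]  = -8
Recall = Focus - 2Mood - 3  [with Focus=10, Mood=-8]  = 23
Without intervention: Stress = -2Sleep - 3Study + 6  [with Sleep=1, Study=-2]  = 10; Focus = |Sleep - Stress|  [with Sleep=1, Stress=10]  = 9; Mood = 2Study - 4  [with Study=-2]  = -8; Recall = Focus - 2Mood - 3  [with Focus=9, Mood=-8]  = 22.
Change = 23 − 22 = 1.

1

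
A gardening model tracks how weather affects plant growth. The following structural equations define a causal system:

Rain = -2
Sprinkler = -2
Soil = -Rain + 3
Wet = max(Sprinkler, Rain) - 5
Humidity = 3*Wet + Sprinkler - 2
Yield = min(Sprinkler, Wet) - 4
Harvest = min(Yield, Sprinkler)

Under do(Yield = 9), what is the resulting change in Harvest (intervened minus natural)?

9

Intervening sets Yield = 9 and removes its equation (Yield = min(Sprinkler, Wet) - 4).
Harvest = min(Yield, Sprinkler)  [with Yield=9, Sprinkler=-2]  = -2
Without intervention: Wet = max(Sprinkler, Rain) - 5  [with Sprinkler=-2, Rain=-2]  = -7; Yield = min(Sprinkler, Wet) - 4  [with Sprinkler=-2, Wet=-7]  = -11; Harvest = min(Yield, Sprinkler)  [with Yield=-11, Sprinkler=-2]  = -11.
Change = -2 − (-11) = 9.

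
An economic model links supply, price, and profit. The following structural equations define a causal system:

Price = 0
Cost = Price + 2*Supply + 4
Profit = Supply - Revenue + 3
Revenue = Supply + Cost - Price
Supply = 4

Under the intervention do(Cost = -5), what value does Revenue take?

-1

The intervention breaks the incoming arrows to Cost: Cost = Price + 2*Supply + 4 no longer applies, and Cost = -5.
Revenue = Supply + Cost - Price  [with Supply=4, Cost=-5, Price=0]  = -1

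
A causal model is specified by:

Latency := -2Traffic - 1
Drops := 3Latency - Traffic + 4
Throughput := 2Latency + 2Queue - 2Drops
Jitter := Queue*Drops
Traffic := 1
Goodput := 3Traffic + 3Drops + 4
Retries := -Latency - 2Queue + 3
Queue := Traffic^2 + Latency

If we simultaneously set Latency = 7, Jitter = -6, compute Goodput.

Setting Latency = 7, Jitter = -6 by intervention discards those variables' equations.
Drops = 3Latency - Traffic + 4  [with Latency=7, Traffic=1]  = 24
Goodput = 3Traffic + 3Drops + 4  [with Traffic=1, Drops=24]  = 79

79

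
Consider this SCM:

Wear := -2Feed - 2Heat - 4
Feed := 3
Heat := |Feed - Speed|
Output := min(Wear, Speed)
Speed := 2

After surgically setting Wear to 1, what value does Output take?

1

Intervening sets Wear = 1 and removes its equation (Wear := -2Feed - 2Heat - 4).
Output = min(Wear, Speed)  [with Wear=1, Speed=2]  = 1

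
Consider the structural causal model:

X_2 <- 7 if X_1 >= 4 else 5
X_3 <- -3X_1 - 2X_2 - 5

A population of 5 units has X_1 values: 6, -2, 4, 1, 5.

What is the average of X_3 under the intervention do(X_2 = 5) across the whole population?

do(X_2=5) breaks X_2's dependence on X_1. With X_2=5 fixed, X_3 across the units is -33, -9, -27, -18, -30, mean -23.4.

-23.4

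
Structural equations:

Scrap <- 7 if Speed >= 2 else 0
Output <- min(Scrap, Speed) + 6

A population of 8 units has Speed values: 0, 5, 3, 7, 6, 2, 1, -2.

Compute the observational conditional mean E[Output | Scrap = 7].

10.6

E[Output|Scrap=7] averages over only the 5 units with Scrap=7 (Speed = 5, 3, 7, 6, 2): Output = 11, 9, 13, 12, 8, mean 10.6.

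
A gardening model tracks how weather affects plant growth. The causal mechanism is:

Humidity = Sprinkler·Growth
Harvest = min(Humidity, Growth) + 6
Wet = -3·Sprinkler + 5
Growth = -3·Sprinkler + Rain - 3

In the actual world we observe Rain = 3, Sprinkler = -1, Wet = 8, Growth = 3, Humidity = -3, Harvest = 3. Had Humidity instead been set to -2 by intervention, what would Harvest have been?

The intervention breaks the incoming arrows to Humidity: Humidity = Sprinkler·Growth no longer applies, and Humidity = -2.
Growth = -3·Sprinkler + Rain - 3  [with Sprinkler=-1, Rain=3]  = 3
Harvest = min(Humidity, Growth) + 6  [with Humidity=-2, Growth=3]  = 4

4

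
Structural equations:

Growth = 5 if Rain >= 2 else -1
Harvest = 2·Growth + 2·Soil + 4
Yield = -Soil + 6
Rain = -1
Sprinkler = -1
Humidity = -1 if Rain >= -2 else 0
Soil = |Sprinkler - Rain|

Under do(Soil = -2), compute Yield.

The intervention breaks the incoming arrows to Soil: Soil = |Sprinkler - Rain| no longer applies, and Soil = -2.
Yield = -Soil + 6  [with Soil=-2]  = 8

8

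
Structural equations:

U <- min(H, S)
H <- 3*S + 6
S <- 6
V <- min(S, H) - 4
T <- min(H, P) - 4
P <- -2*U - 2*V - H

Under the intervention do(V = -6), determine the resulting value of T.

The intervention breaks the incoming arrows to V: V <- min(S, H) - 4 no longer applies, and V = -6.
H = 3*S + 6  [with S=6]  = 24
U = min(H, S)  [with H=24, S=6]  = 6
P = -2*U - 2*V - H  [with U=6, V=-6, H=24]  = -24
T = min(H, P) - 4  [with H=24, P=-24]  = -28

-28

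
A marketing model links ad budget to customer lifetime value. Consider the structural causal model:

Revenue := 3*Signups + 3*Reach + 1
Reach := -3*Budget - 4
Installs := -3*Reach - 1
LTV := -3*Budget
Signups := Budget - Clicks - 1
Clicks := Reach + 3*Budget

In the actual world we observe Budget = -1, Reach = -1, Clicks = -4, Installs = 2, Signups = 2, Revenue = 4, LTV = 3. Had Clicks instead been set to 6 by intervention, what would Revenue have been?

The intervention breaks the incoming arrows to Clicks: Clicks := Reach + 3*Budget no longer applies, and Clicks = 6.
Reach = -3*Budget - 4  [with Budget=-1]  = -1
Signups = Budget - Clicks - 1  [with Budget=-1, Clicks=6]  = -8
Revenue = 3*Signups + 3*Reach + 1  [with Signups=-8, Reach=-1]  = -26

-26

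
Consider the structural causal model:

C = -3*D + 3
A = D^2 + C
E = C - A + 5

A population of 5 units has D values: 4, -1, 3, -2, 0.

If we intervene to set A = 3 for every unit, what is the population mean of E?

2.6

Every unit gets A=3 under the intervention. E values become -7, 8, -4, 11, 5; E[E|do(A=3)] = 2.6.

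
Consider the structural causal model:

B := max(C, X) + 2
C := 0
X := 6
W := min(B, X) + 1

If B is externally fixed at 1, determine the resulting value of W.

2

The intervention breaks the incoming arrows to B: B := max(C, X) + 2 no longer applies, and B = 1.
W = min(B, X) + 1  [with B=1, X=6]  = 2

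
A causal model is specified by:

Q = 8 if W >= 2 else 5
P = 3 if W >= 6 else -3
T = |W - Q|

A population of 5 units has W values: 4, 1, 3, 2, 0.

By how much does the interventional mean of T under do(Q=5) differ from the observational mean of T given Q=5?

-1.5

do(Q=5) breaks Q's dependence on W. With Q=5 fixed, T across the units is 1, 4, 2, 3, 5, mean 3.
Conditioning on Q=5 selects the 2 unit(s) with W ∈ {1, 0}. Their T values: 4, 5. Mean = 4.5.
Difference = 3 − 4.5 = -1.5.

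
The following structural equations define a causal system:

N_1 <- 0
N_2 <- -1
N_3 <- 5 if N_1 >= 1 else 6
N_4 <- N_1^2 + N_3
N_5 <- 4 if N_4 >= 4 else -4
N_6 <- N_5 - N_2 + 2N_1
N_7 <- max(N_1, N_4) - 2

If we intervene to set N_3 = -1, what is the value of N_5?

do(N_3=-1) replaces the equation N_3 <- 5 if N_1 >= 1 else 6 with the constant N_3 = -1.
N_4 = N_1^2 + N_3  [with N_1=0, N_3=-1]  = -1
N_5 = 4 if N_4 >= 4 else -4  [with N_4=-1]  = -4

-4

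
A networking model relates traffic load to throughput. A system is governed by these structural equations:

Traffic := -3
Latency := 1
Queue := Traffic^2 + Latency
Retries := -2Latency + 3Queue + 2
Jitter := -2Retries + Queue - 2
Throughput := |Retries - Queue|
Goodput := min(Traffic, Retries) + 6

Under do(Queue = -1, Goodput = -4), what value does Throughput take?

2

Under do(Queue = -1, Goodput = -4), each intervened variable's structural equation is replaced by its fixed value.
Retries = -2Latency + 3Queue + 2  [with Latency=1, Queue=-1]  = -3
Throughput = |Retries - Queue|  [with Retries=-3, Queue=-1]  = 2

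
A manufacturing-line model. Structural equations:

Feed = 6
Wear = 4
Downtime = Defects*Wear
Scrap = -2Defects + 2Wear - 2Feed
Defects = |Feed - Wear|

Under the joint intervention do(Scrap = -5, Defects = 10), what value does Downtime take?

The joint intervention fixes Scrap = -5, Defects = 10, removing each variable's own equation.
Downtime = Defects*Wear  [with Defects=10, Wear=4]  = 40

40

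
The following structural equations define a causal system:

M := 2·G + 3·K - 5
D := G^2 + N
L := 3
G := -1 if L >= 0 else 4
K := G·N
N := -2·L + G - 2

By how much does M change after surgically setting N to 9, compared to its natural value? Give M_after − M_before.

-54

The intervention breaks the incoming arrows to N: N := -2·L + G - 2 no longer applies, and N = 9.
G = -1 if L >= 0 else 4  [with L=3]  = -1
K = G·N  [with G=-1, N=9]  = -9
M = 2·G + 3·K - 5  [with G=-1, K=-9]  = -34
Without intervention: G = -1 if L >= 0 else 4  [with L=3]  = -1; N = -2·L + G - 2  [with L=3, G=-1]  = -9; K = G·N  [with G=-1, N=-9]  = 9; M = 2·G + 3·K - 5  [with G=-1, K=9]  = 20.
Change = -34 − 20 = -54.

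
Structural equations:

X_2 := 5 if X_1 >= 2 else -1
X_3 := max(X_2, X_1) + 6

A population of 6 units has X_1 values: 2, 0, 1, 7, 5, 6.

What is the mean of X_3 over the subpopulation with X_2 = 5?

E[X_3|X_2=5] averages over only the 4 units with X_2=5 (X_1 = 2, 7, 5, 6): X_3 = 11, 13, 11, 12, mean 11.75.

11.75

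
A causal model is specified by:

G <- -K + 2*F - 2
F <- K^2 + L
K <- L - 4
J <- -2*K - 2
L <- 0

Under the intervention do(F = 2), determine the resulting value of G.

6

Intervening sets F = 2 and removes its equation (F <- K^2 + L).
K = L - 4  [with L=0]  = -4
G = -K + 2*F - 2  [with K=-4, F=2]  = 6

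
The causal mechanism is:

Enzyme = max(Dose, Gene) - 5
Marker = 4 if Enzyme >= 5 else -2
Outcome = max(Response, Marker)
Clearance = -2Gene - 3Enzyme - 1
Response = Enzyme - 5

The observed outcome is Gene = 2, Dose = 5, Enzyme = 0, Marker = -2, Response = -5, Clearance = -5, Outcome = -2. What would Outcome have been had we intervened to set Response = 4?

4

Under do(Response=4), the mechanism Response = Enzyme - 5 is discarded; Response is fixed at 4.
Enzyme = max(Dose, Gene) - 5  [with Dose=5, Gene=2]  = 0
Marker = 4 if Enzyme >= 5 else -2  [with Enzyme=0]  = -2
Outcome = max(Response, Marker)  [with Response=4, Marker=-2]  = 4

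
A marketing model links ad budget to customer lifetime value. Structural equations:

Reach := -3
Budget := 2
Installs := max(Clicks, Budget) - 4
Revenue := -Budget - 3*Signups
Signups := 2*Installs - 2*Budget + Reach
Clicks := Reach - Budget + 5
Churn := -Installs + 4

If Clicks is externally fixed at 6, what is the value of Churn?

The intervention breaks the incoming arrows to Clicks: Clicks := Reach - Budget + 5 no longer applies, and Clicks = 6.
Installs = max(Clicks, Budget) - 4  [with Clicks=6, Budget=2]  = 2
Churn = -Installs + 4  [with Installs=2]  = 2

2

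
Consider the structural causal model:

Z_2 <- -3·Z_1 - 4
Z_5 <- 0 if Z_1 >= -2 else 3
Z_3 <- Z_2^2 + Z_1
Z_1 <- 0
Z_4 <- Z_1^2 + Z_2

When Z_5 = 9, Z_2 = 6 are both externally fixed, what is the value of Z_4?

6

Setting Z_5 = 9, Z_2 = 6 by intervention discards those variables' equations.
Z_4 = Z_1^2 + Z_2  [with Z_1=0, Z_2=6]  = 6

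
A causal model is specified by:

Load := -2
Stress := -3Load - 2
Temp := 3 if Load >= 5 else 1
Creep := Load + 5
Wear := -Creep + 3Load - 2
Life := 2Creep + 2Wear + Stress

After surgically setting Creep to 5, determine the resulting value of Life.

Under do(Creep=5), the mechanism Creep := Load + 5 is discarded; Creep is fixed at 5.
Stress = -3Load - 2  [with Load=-2]  = 4
Wear = -Creep + 3Load - 2  [with Creep=5, Load=-2]  = -13
Life = 2Creep + 2Wear + Stress  [with Creep=5, Wear=-13, Stress=4]  = -12

-12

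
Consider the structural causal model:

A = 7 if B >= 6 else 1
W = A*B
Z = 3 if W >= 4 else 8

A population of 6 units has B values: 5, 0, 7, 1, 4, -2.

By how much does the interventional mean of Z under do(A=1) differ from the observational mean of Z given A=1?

-0.5

The intervention sets A=1 in all 6 units regardless of B. Recomputing Z per unit gives 3, 8, 3, 8, 3, 8; average 5.5.
E[Z|A=1] averages over only the 5 units with A=1 (B = 5, 0, 1, 4, -2): Z = 3, 8, 8, 3, 8, mean 6.
Difference = 5.5 − 6 = -0.5.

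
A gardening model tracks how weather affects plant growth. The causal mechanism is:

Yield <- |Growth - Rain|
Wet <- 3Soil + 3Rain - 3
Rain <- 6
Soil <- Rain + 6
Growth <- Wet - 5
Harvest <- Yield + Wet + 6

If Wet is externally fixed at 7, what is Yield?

4

do(Wet=7) replaces the equation Wet <- 3Soil + 3Rain - 3 with the constant Wet = 7.
Growth = Wet - 5  [with Wet=7]  = 2
Yield = |Growth - Rain|  [with Growth=2, Rain=6]  = 4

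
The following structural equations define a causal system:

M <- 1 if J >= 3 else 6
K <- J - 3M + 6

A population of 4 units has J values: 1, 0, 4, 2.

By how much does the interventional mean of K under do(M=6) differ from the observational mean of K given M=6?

do(M=6) breaks M's dependence on J. With M=6 fixed, K across the units is -11, -12, -8, -10, mean -10.25.
Conditioning on M=6 selects the 3 unit(s) with J ∈ {1, 0, 2}. Their K values: -11, -12, -10. Mean = -11.
Difference = -10.25 − (-11) = 0.75.

0.75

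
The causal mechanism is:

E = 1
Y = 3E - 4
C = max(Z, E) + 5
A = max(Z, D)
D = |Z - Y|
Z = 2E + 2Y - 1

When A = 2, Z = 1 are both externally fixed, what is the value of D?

Under do(A = 2, Z = 1), each intervened variable's structural equation is replaced by its fixed value.
Y = 3E - 4  [with E=1]  = -1
D = |Z - Y|  [with Z=1, Y=-1]  = 2

2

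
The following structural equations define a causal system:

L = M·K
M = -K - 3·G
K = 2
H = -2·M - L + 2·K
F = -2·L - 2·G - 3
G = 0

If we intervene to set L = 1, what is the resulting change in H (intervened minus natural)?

-5

Under do(L=1), the mechanism L = M·K is discarded; L is fixed at 1.
M = -K - 3·G  [with K=2, G=0]  = -2
H = -2·M - L + 2·K  [with M=-2, L=1, K=2]  = 7
Without intervention: M = -K - 3·G  [with K=2, G=0]  = -2; L = M·K  [with M=-2, K=2]  = -4; H = -2·M - L + 2·K  [with M=-2, L=-4, K=2]  = 12.
Change = 7 − 12 = -5.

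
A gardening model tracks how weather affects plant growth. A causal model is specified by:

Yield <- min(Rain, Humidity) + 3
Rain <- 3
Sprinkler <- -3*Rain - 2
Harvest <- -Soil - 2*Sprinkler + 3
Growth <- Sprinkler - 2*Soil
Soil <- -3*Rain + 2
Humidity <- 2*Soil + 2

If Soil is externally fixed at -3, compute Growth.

-5

The intervention breaks the incoming arrows to Soil: Soil <- -3*Rain + 2 no longer applies, and Soil = -3.
Sprinkler = -3*Rain - 2  [with Rain=3]  = -11
Growth = Sprinkler - 2*Soil  [with Sprinkler=-11, Soil=-3]  = -5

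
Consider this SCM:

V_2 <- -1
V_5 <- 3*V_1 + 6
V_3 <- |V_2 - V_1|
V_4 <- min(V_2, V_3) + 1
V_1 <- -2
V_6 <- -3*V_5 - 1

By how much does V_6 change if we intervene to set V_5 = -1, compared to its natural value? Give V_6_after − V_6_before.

3

The intervention breaks the incoming arrows to V_5: V_5 <- 3*V_1 + 6 no longer applies, and V_5 = -1.
V_6 = -3*V_5 - 1  [with V_5=-1]  = 2
Without intervention: V_5 = 3*V_1 + 6  [with V_1=-2]  = 0; V_6 = -3*V_5 - 1  [with V_5=0]  = -1.
Change = 2 − (-1) = 3.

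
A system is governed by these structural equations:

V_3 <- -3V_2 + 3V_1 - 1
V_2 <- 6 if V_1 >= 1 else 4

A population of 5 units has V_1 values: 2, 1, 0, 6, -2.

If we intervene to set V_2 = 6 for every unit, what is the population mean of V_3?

The intervention sets V_2=6 in all 5 units regardless of V_1. Recomputing V_3 per unit gives -13, -16, -19, -1, -25; average -14.8.

-14.8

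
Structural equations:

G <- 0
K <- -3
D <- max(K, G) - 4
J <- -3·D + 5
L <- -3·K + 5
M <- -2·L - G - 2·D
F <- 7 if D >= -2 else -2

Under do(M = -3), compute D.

do(M=-3) replaces the equation M <- -2·L - G - 2·D with the constant M = -3.
D is not downstream of the intervention, so its value is determined by the original equations.
D = max(K, G) - 4  [with K=-3, G=0]  = -4

-4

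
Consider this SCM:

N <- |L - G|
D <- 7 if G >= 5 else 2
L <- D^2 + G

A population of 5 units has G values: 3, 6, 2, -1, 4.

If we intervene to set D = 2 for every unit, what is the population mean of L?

6.8

do(D=2) breaks D's dependence on G. With D=2 fixed, L across the units is 7, 10, 6, 3, 8, mean 6.8.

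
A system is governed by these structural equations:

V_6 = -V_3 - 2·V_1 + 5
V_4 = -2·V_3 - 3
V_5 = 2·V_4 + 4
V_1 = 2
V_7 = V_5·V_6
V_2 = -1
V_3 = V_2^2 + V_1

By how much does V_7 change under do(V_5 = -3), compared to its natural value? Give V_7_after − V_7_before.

-22

Under do(V_5=-3), the mechanism V_5 = 2·V_4 + 4 is discarded; V_5 is fixed at -3.
V_3 = V_2^2 + V_1  [with V_2=-1, V_1=2]  = 3
V_6 = -V_3 - 2·V_1 + 5  [with V_3=3, V_1=2]  = -2
V_7 = V_5·V_6  [with V_5=-3, V_6=-2]  = 6
Without intervention: V_3 = V_2^2 + V_1  [with V_2=-1, V_1=2]  = 3; V_4 = -2·V_3 - 3  [with V_3=3]  = -9; V_5 = 2·V_4 + 4  [with V_4=-9]  = -14; V_6 = -V_3 - 2·V_1 + 5  [with V_3=3, V_1=2]  = -2; V_7 = V_5·V_6  [with V_5=-14, V_6=-2]  = 28.
Change = 6 − 28 = -22.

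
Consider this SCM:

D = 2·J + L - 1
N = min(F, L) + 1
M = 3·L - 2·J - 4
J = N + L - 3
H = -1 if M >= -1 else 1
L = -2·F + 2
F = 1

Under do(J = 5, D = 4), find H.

1

Under do(J = 5, D = 4), each intervened variable's structural equation is replaced by its fixed value.
L = -2·F + 2  [with F=1]  = 0
M = 3·L - 2·J - 4  [with L=0, J=5]  = -14
H = -1 if M >= -1 else 1  [with M=-14]  = 1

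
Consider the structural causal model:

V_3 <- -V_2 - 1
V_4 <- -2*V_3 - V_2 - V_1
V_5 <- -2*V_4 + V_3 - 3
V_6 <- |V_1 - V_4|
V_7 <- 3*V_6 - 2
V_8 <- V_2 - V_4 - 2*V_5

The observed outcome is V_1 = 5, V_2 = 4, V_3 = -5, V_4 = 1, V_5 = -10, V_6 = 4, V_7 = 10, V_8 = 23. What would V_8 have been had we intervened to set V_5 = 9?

-15

do(V_5=9) replaces the equation V_5 <- -2*V_4 + V_3 - 3 with the constant V_5 = 9.
V_3 = -V_2 - 1  [with V_2=4]  = -5
V_4 = -2*V_3 - V_2 - V_1  [with V_3=-5, V_2=4, V_1=5]  = 1
V_8 = V_2 - V_4 - 2*V_5  [with V_2=4, V_4=1, V_5=9]  = -15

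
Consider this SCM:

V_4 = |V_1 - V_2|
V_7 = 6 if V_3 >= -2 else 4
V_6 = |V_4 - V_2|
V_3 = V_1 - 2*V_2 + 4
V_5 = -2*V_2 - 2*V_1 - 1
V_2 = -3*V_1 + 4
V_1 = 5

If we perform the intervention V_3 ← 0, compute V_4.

The intervention breaks the incoming arrows to V_3: V_3 = V_1 - 2*V_2 + 4 no longer applies, and V_3 = 0.
V_4 is not downstream of the intervention, so its value is determined by the original equations.
V_2 = -3*V_1 + 4  [with V_1=5]  = -11
V_4 = |V_1 - V_2|  [with V_1=5, V_2=-11]  = 16

16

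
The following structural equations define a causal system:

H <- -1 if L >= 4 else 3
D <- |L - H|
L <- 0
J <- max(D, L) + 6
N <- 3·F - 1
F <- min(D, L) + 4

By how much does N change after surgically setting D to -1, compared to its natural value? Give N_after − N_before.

-3

The intervention breaks the incoming arrows to D: D <- |L - H| no longer applies, and D = -1.
F = min(D, L) + 4  [with D=-1, L=0]  = 3
N = 3·F - 1  [with F=3]  = 8
Without intervention: H = -1 if L >= 4 else 3  [with L=0]  = 3; D = |L - H|  [with L=0, H=3]  = 3; F = min(D, L) + 4  [with D=3, L=0]  = 4; N = 3·F - 1  [with F=4]  = 11.
Change = 8 − 11 = -3.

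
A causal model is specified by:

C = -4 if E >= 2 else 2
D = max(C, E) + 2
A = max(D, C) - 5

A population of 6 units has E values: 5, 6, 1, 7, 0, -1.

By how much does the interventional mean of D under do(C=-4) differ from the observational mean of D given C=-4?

-3

The intervention sets C=-4 in all 6 units regardless of E. Recomputing D per unit gives 7, 8, 3, 9, 2, 1; average 5.
Conditioning on C=-4 selects the 3 unit(s) with E ∈ {5, 6, 7}. Their D values: 7, 8, 9. Mean = 8.
Difference = 5 − 8 = -3.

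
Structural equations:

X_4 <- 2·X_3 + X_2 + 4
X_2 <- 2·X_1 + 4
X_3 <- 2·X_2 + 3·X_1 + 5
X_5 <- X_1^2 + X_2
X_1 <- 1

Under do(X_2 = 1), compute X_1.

1

Under do(X_2=1), the mechanism X_2 <- 2·X_1 + 4 is discarded; X_2 is fixed at 1.
X_1 is not downstream of the intervention, so its value is determined by the original equations.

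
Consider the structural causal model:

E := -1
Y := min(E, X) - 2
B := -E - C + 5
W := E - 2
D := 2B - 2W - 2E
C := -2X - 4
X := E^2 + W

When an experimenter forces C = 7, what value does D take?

6

The intervention breaks the incoming arrows to C: C := -2X - 4 no longer applies, and C = 7.
W = E - 2  [with E=-1]  = -3
B = -E - C + 5  [with E=-1, C=7]  = -1
D = 2B - 2W - 2E  [with B=-1, W=-3, E=-1]  = 6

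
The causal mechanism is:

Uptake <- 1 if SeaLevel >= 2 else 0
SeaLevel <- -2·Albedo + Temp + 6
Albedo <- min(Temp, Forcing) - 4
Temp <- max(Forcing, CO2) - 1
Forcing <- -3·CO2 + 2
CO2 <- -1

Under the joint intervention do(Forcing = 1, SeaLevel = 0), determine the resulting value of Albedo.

The joint intervention fixes Forcing = 1, SeaLevel = 0, removing each variable's own equation.
Temp = max(Forcing, CO2) - 1  [with Forcing=1, CO2=-1]  = 0
Albedo = min(Temp, Forcing) - 4  [with Temp=0, Forcing=1]  = -4

-4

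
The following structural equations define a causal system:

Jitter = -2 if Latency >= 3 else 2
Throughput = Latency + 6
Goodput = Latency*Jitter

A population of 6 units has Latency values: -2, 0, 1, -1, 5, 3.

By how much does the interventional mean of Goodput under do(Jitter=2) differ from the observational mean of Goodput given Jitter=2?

3

The intervention sets Jitter=2 in all 6 units regardless of Latency. Recomputing Goodput per unit gives -4, 0, 2, -2, 10, 6; average 2.
E[Goodput|Jitter=2] averages over only the 4 units with Jitter=2 (Latency = -2, 0, 1, -1): Goodput = -4, 0, 2, -2, mean -1.
Difference = 2 − (-1) = 3.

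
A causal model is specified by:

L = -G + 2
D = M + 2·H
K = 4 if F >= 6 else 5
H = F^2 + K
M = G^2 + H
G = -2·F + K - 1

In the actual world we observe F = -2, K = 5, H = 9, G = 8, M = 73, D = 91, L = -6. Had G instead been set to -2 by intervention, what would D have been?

Under do(G=-2), the mechanism G = -2·F + K - 1 is discarded; G is fixed at -2.
K = 4 if F >= 6 else 5  [with F=-2]  = 5
H = F^2 + K  [with F=-2, K=5]  = 9
M = G^2 + H  [with G=-2, H=9]  = 13
D = M + 2·H  [with M=13, H=9]  = 31

31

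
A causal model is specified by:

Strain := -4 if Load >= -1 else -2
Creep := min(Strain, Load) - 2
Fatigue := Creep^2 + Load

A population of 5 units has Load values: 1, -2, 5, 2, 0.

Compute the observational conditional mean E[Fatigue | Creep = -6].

Observing Creep=-6 restricts to units where Creep's equation naturally yields -6: Load ∈ {1, 5, 2, 0}. In that subpopulation Fatigue = 37, 41, 38, 36, mean 38.

38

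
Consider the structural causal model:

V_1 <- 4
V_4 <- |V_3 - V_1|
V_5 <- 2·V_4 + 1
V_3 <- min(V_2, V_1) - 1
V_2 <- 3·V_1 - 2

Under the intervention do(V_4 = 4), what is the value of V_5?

9

Intervening sets V_4 = 4 and removes its equation (V_4 <- |V_3 - V_1|).
V_5 = 2·V_4 + 1  [with V_4=4]  = 9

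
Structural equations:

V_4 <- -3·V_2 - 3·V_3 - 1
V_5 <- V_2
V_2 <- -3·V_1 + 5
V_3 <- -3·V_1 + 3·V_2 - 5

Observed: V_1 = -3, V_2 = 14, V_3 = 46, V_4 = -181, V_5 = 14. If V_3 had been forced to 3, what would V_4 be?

The intervention breaks the incoming arrows to V_3: V_3 <- -3·V_1 + 3·V_2 - 5 no longer applies, and V_3 = 3.
V_2 = -3·V_1 + 5  [with V_1=-3]  = 14
V_4 = -3·V_2 - 3·V_3 - 1  [with V_2=14, V_3=3]  = -52

-52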